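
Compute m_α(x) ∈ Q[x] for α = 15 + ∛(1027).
m_α(x) = x^3 - 45x^2 + 675x - 4402

Set β = α - 15 = ∛(1027), so β^3 = 1027. Then (α - 15)^3 - 1027 = 0, i.e. α is a root of g(x) = (x - 15)^3 - 1027 = x^3 - 45x^2 + 675x - 4402. Since g(x) = h(x - 15) where h(x) = x^3 - 1027, and h is irreducible over Q (because 1027 is not a perfect cube, so h has no rational root, and a monic cubic with no rational root is irreducible), g is also irreducible (irreducibility is preserved under the substitution x → x - 15). Hence m_α(x) = x^3 - 45x^2 + 675x - 4402.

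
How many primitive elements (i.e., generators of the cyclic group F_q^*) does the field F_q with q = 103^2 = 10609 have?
There are φ(10608) = 3072 primitive elements

F_q^* is cyclic of order q - 1 = 10608. A cyclic group of order m has exactly φ(m) generators. Here m = 10608 = 2^4 · 3 · 13 · 17, so the number of primitive elements is φ(10608) = 3072.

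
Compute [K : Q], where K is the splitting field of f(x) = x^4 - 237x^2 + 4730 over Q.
[K : Q] = 4

Solving the quadratic in x^2: x^2 = (237 ± √(237^2 - 4·4730))/2 = (237 ± √37249)/2 = (237 ± 193)/2, giving x^2 = 215 or x^2 = 22. So f(x) = (x^2 - 215)(x^2 - 22) and the roots of f are ±√215, ±√22. Hence the splitting field is K = Q(√215, √22). Since 215 and 22 are distinct squarefree integers > 1, their product 4730 is not a perfect square, so √22 ∉ Q(√215). By the tower law [K:Q] = [Q(√215,√22):Q(√215)] · [Q(√215):Q] = 2 · 2 = 4.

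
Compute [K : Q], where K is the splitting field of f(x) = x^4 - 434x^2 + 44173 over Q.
[K : Q] = 4

Solving the quadratic in x^2: x^2 = (434 ± √(434^2 - 4·44173))/2 = (434 ± √11664)/2 = (434 ± 108)/2, giving x^2 = 271 or x^2 = 163. So f(x) = (x^2 - 271)(x^2 - 163) and the roots of f are ±√271, ±√163. Hence the splitting field is K = Q(√271, √163). Since 271 and 163 are distinct squarefree integers > 1, their product 44173 is not a perfect square, so √163 ∉ Q(√271). By the tower law [K:Q] = [Q(√271,√163):Q(√271)] · [Q(√271):Q] = 2 · 2 = 4.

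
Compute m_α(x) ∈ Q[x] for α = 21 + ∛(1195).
m_α(x) = x^3 - 63x^2 + 1323x - 10456

Set β = α - 21 = ∛(1195), so β^3 = 1195. Then (α - 21)^3 - 1195 = 0, i.e. α is a root of g(x) = (x - 21)^3 - 1195 = x^3 - 63x^2 + 1323x - 10456. Since g(x) = h(x - 21) where h(x) = x^3 - 1195, and h is irreducible over Q (because 1195 is not a perfect cube, so h has no rational root, and a monic cubic with no rational root is irreducible), g is also irreducible (irreducibility is preserved under the substitution x → x - 21). Hence m_α(x) = x^3 - 63x^2 + 1323x - 10456.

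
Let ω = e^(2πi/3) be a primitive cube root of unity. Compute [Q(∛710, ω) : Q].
[Q(∛710, ω) : Q] = 6

[Q(∛710):Q] = 3 (min poly x^3 - 710, irreducible since 710 is not a perfect cube). [Q(ω):Q] = 2 (min poly x^2 + x + 1). Since Q(∛710) ⊂ R and ω ∉ R, we have ω ∉ Q(∛710), so x^2 + x + 1 remains irreducible over Q(∛710) and [Q(∛710, ω) : Q(∛710)] = 2. By the tower law, [Q(∛710, ω) : Q] = 3 · 2 = 6. (In fact Q(∛710, ω) is the splitting field of x^3 - 710 over Q.)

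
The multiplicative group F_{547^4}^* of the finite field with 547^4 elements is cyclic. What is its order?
|F_{547^4}^*| = 89526025680

F_{547^4} has 547^4 = 89526025681 elements; its multiplicative group consists of all nonzero elements, so |F_{547^4}^*| = 89526025681 - 1 = 89526025680. (It is cyclic since any finite subgroup of the multiplicative group of a field is cyclic.)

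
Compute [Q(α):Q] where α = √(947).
[Q(α):Q] = 2

[Q(α):Q] equals the degree of the minimal polynomial of α. Here α^2 = 947 and x^2 - 947 is irreducible (d = 947 is squarefree, ≠ 1, hence not a square), so deg(m_α) = 2. Thus [Q(α):Q] = 2.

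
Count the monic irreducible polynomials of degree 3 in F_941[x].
There are 277745560 monic irreducible polynomials of degree 3 over F_941

Each element of F_{941^3} that lies in no proper subfield is a root of exactly one monic irreducible of degree 3 over F_941, and each such polynomial has 3 distinct roots in F_{941^3}. By Möbius inversion the count is N_941(3) = (1/3) Σ_{d|3} μ(3/d) · 941^d = (1/3)(μ(3)·941^1 + μ(1)·941^3) = 833236680/3 = 277745560.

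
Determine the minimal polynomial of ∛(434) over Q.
m_α(x) = x^3 - 434

α satisfies α^3 = 434, so x^3 - 434 annihilates α. By the rational root test, a rational root p/q (in lowest terms) of x^3 - 434 would satisfy p^3 = 434 q^3, forcing q = 1 and p^3 = 434; but 434 is not a perfect cube, contradiction. A monic cubic over Q with no rational root is irreducible (any nontrivial factorization would include a linear factor). Hence x^3 - 434 is the minimal polynomial of α, and in particular [Q(α):Q] = 3.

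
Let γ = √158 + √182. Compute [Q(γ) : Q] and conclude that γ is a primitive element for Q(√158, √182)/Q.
[Q(γ) : Q] = 4 (equivalently, Q(γ) = Q(√158, √182))

Obviously Q(γ) ⊆ Q(√158, √182), and [Q(√158, √182):Q] = 4 (since 158, 182 are distinct squarefree integers > 1 with 28756 not a perfect square). To show equality we compute the minimal polynomial of γ. From γ = √158 + √182: γ^2 = 158 + 2√(28756) + 182 = 340 + 2√(28756), so γ^2 - 340 = 2√(28756); squaring, (γ^2 - 340)^2 = 4·28756, i.e. γ^4 - 680γ^2 + 115600 - 115024 = 0, i.e. γ^4 - 680γ^2 + 576 = 0. So γ is a root of x^4 - 680x^2 + 576. This polynomial is irreducible over Q: it has no rational root (each ±√158 ± √182 is irrational), and any factorization into two quadratics over Q would force √(28756) ∈ Q (pairing opposite roots) or √158, √182 ∈ Q (other pairings), all impossible. Hence [Q(γ):Q] = 4 = [Q(√158, √182):Q], so Q(γ) = Q(√158, √182).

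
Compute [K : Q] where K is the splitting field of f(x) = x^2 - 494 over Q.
[K : Q] = 2

f(x) = x^2 - 494 factors as (x - √494)(x + √494). The splitting field is K = Q(√494). Since 494 is squarefree and > 1, it is not a perfect square, so x^2 - 494 is irreducible over Q and [Q(√494) : Q] = 2. Hence [K : Q] = 2.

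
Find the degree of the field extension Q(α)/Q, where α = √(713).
[Q(α):Q] = 2

[Q(α):Q] equals the degree of the minimal polynomial of α. Here α^2 = 713 and x^2 - 713 is irreducible (d = 713 is squarefree, ≠ 1, hence not a square), so deg(m_α) = 2. Thus [Q(α):Q] = 2.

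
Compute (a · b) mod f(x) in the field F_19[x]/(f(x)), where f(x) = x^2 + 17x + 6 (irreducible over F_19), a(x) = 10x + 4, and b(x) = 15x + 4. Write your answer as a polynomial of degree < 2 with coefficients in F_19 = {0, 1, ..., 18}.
a · b ≡ x + 9 (mod f(x))

Multiply in F_19[x]: a(x)·b(x) = (10x + 4)·(15x + 4) = 17x^2 + 5x + 16. This has degree ≥ 2, so divide by f(x) over F_19: 17x^2 + 5x + 16 = (17)·(x^2 + 17x + 6) + (x + 9). Hence a·b ≡ x + 9 (mod f). (F_19[x]/(f) is a field with 19^2 = 361 elements since f is irreducible of degree 2.)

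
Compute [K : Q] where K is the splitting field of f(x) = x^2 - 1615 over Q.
[K : Q] = 2

f(x) = x^2 - 1615 factors as (x - √1615)(x + √1615). The splitting field is K = Q(√1615). Since 1615 is squarefree and > 1, it is not a perfect square, so x^2 - 1615 is irreducible over Q and [Q(√1615) : Q] = 2. Hence [K : Q] = 2.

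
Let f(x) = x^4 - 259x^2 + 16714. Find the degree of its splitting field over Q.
[K : Q] = 4

Solving the quadratic in x^2: x^2 = (259 ± √(259^2 - 4·16714))/2 = (259 ± √225)/2 = (259 ± 15)/2, giving x^2 = 122 or x^2 = 137. So f(x) = (x^2 - 122)(x^2 - 137) and the roots of f are ±√122, ±√137. Hence the splitting field is K = Q(√122, √137). Since 122 and 137 are distinct squarefree integers > 1, their product 16714 is not a perfect square, so √137 ∉ Q(√122). By the tower law [K:Q] = [Q(√122,√137):Q(√122)] · [Q(√122):Q] = 2 · 2 = 4.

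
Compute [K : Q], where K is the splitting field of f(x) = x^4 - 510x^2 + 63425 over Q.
[K : Q] = 4

Solving the quadratic in x^2: x^2 = (510 ± √(510^2 - 4·63425))/2 = (510 ± √6400)/2 = (510 ± 80)/2, giving x^2 = 215 or x^2 = 295. So f(x) = (x^2 - 215)(x^2 - 295) and the roots of f are ±√215, ±√295. Hence the splitting field is K = Q(√215, √295). Since 215 and 295 are distinct squarefree integers > 1, their product 63425 is not a perfect square, so √295 ∉ Q(√215). By the tower law [K:Q] = [Q(√215,√295):Q(√215)] · [Q(√215):Q] = 2 · 2 = 4.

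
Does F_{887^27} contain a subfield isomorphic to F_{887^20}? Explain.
No: F_{887^20} is not a subfield of F_{887^27}

F_{p^m} embeds in F_{p^n} iff m | n. Here 20 ∤ 27 (since 27 = 1·20 + 7 with remainder 7 ≠ 0), so F_{887^20} is not a subfield of F_{887^27}. Equivalently: if it were, the tower law would give 20 = [F_{887^20}:F_887] dividing [F_{887^27}:F_887] = 27, contradiction.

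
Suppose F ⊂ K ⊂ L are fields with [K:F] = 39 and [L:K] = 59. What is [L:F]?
[L:F] = 2301

The tower law says that for any tower of field extensions F ⊂ K ⊂ L with finite degrees, [L:F] = [L:K] · [K:F]. Here this gives [L:F] = 59 · 39 = 2301.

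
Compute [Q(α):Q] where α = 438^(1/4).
[Q(α):Q] = 4

α is a root of x^4 - 438. By Eisenstein's criterion at the prime p = 2 (which divides the constant term 438 but p^2 = 4 does not, since 438 is squarefree), x^4 - 438 is irreducible over Q. Hence [Q(α):Q] = 4.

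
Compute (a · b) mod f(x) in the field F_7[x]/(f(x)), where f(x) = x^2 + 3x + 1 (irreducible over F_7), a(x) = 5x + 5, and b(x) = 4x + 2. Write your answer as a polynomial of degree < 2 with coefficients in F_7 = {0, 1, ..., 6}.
a · b ≡ 5x + 4 (mod f(x))

Multiply in F_7[x]: a(x)·b(x) = (5x + 5)·(4x + 2) = 6x^2 + 2x + 3. This has degree ≥ 2, so divide by f(x) over F_7: 6x^2 + 2x + 3 = (6)·(x^2 + 3x + 1) + (5x + 4). Hence a·b ≡ 5x + 4 (mod f). (F_7[x]/(f) is a field with 7^2 = 49 elements since f is irreducible of degree 2.)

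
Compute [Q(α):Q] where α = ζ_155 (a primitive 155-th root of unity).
[Q(α):Q] = 120

The minimal polynomial of ζ_155 over Q is the 155-th cyclotomic polynomial Φ_155(x), which is irreducible over Q and has degree φ(155) = 120. Hence [Q(α):Q] = φ(155) = 120.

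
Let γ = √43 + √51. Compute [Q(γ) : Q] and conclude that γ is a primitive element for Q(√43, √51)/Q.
[Q(γ) : Q] = 4 (equivalently, Q(γ) = Q(√43, √51))

Obviously Q(γ) ⊆ Q(√43, √51), and [Q(√43, √51):Q] = 4 (since 43, 51 are distinct squarefree integers > 1 with 2193 not a perfect square). To show equality we compute the minimal polynomial of γ. From γ = √43 + √51: γ^2 = 43 + 2√(2193) + 51 = 94 + 2√(2193), so γ^2 - 94 = 2√(2193); squaring, (γ^2 - 94)^2 = 4·2193, i.e. γ^4 - 188γ^2 + 8836 - 8772 = 0, i.e. γ^4 - 188γ^2 + 64 = 0. So γ is a root of x^4 - 188x^2 + 64. This polynomial is irreducible over Q: it has no rational root (each ±√43 ± √51 is irrational), and any factorization into two quadratics over Q would force √(2193) ∈ Q (pairing opposite roots) or √43, √51 ∈ Q (other pairings), all impossible. Hence [Q(γ):Q] = 4 = [Q(√43, √51):Q], so Q(γ) = Q(√43, √51).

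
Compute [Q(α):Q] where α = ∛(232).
[Q(α):Q] = 3

The minimal polynomial of α is x^3 - 232, irreducible over Q since 232 is not a perfect cube (so x^3 - 232 has no rational root). Hence [Q(α):Q] = deg(m_α) = 3.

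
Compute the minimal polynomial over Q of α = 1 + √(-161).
m_α(x) = x^2 - 2x + 162

From α - 1 = √(-161), squaring gives (α - 1)^2 = -161, i.e. α^2 - 2α + 1 = -161, so α^2 - 2α + 162 = 0. The discriminant of x^2 - 2x + 162 is (-2)^2 - 4·(162) = 4 - 648 = -644, and 4·(-161) is not a perfect square in Q since -161 is squarefree and ≠ 1. Hence x^2 - 2x + 162 is irreducible over Q and is the minimal polynomial of α.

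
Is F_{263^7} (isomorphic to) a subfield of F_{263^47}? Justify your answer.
No: F_{263^7} is not a subfield of F_{263^47}

F_{p^m} embeds in F_{p^n} iff m | n. Here 7 ∤ 47 (since 47 = 6·7 + 5 with remainder 5 ≠ 0), so F_{263^7} is not a subfield of F_{263^47}. Equivalently: if it were, the tower law would give 7 = [F_{263^7}:F_263] dividing [F_{263^47}:F_263] = 47, contradiction.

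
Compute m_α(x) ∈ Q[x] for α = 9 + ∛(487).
m_α(x) = x^3 - 27x^2 + 243x - 1216

Set β = α - 9 = ∛(487), so β^3 = 487. Then (α - 9)^3 - 487 = 0, i.e. α is a root of g(x) = (x - 9)^3 - 487 = x^3 - 27x^2 + 243x - 1216. Since g(x) = h(x - 9) where h(x) = x^3 - 487, and h is irreducible over Q (because 487 is not a perfect cube, so h has no rational root, and a monic cubic with no rational root is irreducible), g is also irreducible (irreducibility is preserved under the substitution x → x - 9). Hence m_α(x) = x^3 - 27x^2 + 243x - 1216.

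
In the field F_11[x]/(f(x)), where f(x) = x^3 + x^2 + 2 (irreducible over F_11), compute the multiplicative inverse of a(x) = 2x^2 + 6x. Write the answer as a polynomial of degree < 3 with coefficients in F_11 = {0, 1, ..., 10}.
a(x)^(-1) ≡ 3x^2 + 2x + 2 (mod f(x))

Since f is irreducible over F_11, F_11[x]/(f) is a field and a(x) ≠ 0 has an inverse. Apply the extended Euclidean algorithm to f(x) and a(x) in F_11[x]: f(x) = (6x + 10)·a(x) + (6x + 2);  a(x) = (4x + 7)·(6x + 2) + (8). The last nonzero remainder is the constant 8 = gcd(f, a) in F_11. Back-substituting through the division chain expresses 8 = s(x)·a(x) + t(x)·f(x) with s(x) ≡ 2x^2 + 5x + 5 (mod f), so (2x^2 + 5x + 5)·a(x) ≡ 8 (mod f). Multiplying by 8^(-1) ≡ 7 in F_11 gives a(x)^(-1) ≡ 7·(2x^2 + 5x + 5) ≡ 3x^2 + 2x + 2 (mod f). Check: (2x^2 + 6x)·(3x^2 + 2x + 2) = 6x^4 + 5x^2 + x ≡ 1 (mod x^3 + x^2 + 2).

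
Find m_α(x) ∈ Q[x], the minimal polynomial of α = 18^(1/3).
m_α(x) = x^3 - 18

α satisfies α^3 = 18, so x^3 - 18 annihilates α. By the rational root test, a rational root p/q (in lowest terms) of x^3 - 18 would satisfy p^3 = 18 q^3, forcing q = 1 and p^3 = 18; but 18 is not a perfect cube, contradiction. A monic cubic over Q with no rational root is irreducible (any nontrivial factorization would include a linear factor). Hence x^3 - 18 is the minimal polynomial of α, and in particular [Q(α):Q] = 3.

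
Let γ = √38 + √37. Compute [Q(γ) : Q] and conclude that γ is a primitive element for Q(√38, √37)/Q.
[Q(γ) : Q] = 4 (equivalently, Q(γ) = Q(√38, √37))

Obviously Q(γ) ⊆ Q(√38, √37), and [Q(√38, √37):Q] = 4 (since 38, 37 are distinct squarefree integers > 1 with 1406 not a perfect square). To show equality we compute the minimal polynomial of γ. From γ = √38 + √37: γ^2 = 38 + 2√(1406) + 37 = 75 + 2√(1406), so γ^2 - 75 = 2√(1406); squaring, (γ^2 - 75)^2 = 4·1406, i.e. γ^4 - 150γ^2 + 5625 - 5624 = 0, i.e. γ^4 - 150γ^2 + 1 = 0. So γ is a root of x^4 - 150x^2 + 1. This polynomial is irreducible over Q: it has no rational root (each ±√38 ± √37 is irrational), and any factorization into two quadratics over Q would force √(1406) ∈ Q (pairing opposite roots) or √38, √37 ∈ Q (other pairings), all impossible. Hence [Q(γ):Q] = 4 = [Q(√38, √37):Q], so Q(γ) = Q(√38, √37).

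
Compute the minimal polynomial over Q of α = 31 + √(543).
m_α(x) = x^2 - 62x + 418

From α - 31 = √(543), squaring gives (α - 31)^2 = 543, i.e. α^2 - 62α + 961 = 543, so α^2 - 62α + 418 = 0. The discriminant of x^2 - 62x + 418 is (-62)^2 - 4·(418) = 3844 - 1672 = 2172, and 4·(543) is not a perfect square in Q since 543 is squarefree and ≠ 1. Hence x^2 - 62x + 418 is irreducible over Q and is the minimal polynomial of α.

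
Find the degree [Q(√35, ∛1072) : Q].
[Q(√35, ∛1072) : Q] = 6

Let L = Q(√35, ∛1072). Since Q(√35) ⊂ L and [Q(√35):Q] = 2, the tower law gives 2 | [L:Q]. Likewise Q(∛1072) ⊂ L with [Q(∛1072):Q] = 3 (because 1072 is not a perfect cube), so 3 | [L:Q]. As gcd(2,3) = 1, [L:Q] is divisible by 6. Conversely L is generated over Q by √35 and ∛1072, so [L:Q] ≤ 2·3 = 6. Therefore [Q(√35, ∛1072) : Q] = 6.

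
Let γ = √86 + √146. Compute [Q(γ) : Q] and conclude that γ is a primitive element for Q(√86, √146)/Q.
[Q(γ) : Q] = 4 (equivalently, Q(γ) = Q(√86, √146))

Obviously Q(γ) ⊆ Q(√86, √146), and [Q(√86, √146):Q] = 4 (since 86, 146 are distinct squarefree integers > 1 with 12556 not a perfect square). To show equality we compute the minimal polynomial of γ. From γ = √86 + √146: γ^2 = 86 + 2√(12556) + 146 = 232 + 2√(12556), so γ^2 - 232 = 2√(12556); squaring, (γ^2 - 232)^2 = 4·12556, i.e. γ^4 - 464γ^2 + 53824 - 50224 = 0, i.e. γ^4 - 464γ^2 + 3600 = 0. So γ is a root of x^4 - 464x^2 + 3600. This polynomial is irreducible over Q: it has no rational root (each ±√86 ± √146 is irrational), and any factorization into two quadratics over Q would force √(12556) ∈ Q (pairing opposite roots) or √86, √146 ∈ Q (other pairings), all impossible. Hence [Q(γ):Q] = 4 = [Q(√86, √146):Q], so Q(γ) = Q(√86, √146).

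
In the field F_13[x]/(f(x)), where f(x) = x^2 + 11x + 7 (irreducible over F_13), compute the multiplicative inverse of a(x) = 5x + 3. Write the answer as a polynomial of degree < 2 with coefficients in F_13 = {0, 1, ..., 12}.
a(x)^(-1) ≡ 10x (mod f(x))

Since f is irreducible over F_13, F_13[x]/(f) is a field and a(x) ≠ 0 has an inverse. Apply the extended Euclidean algorithm to f(x) and a(x) in F_13[x]: f(x) = (8x)·a(x) + (7). The last nonzero remainder is the constant 7 = gcd(f, a) in F_13. Back-substituting through the division chain expresses 7 = s(x)·a(x) + t(x)·f(x) with s(x) ≡ 5x (mod f), so (5x)·a(x) ≡ 7 (mod f). Multiplying by 7^(-1) ≡ 2 in F_13 gives a(x)^(-1) ≡ 2·(5x) ≡ 10x (mod f). Check: (5x + 3)·(10x) = 11x^2 + 4x ≡ 1 (mod x^2 + 11x + 7).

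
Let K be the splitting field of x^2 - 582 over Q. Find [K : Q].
[K : Q] = 2

f(x) = x^2 - 582 factors as (x - √582)(x + √582). The splitting field is K = Q(√582). Since 582 is squarefree and > 1, it is not a perfect square, so x^2 - 582 is irreducible over Q and [Q(√582) : Q] = 2. Hence [K : Q] = 2.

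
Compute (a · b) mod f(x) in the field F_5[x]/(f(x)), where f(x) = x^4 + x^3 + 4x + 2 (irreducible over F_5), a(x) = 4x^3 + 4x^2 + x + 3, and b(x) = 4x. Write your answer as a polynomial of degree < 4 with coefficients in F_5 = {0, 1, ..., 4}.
a · b ≡ 4x^2 + 3x + 3 (mod f(x))

Multiply in F_5[x]: a(x)·b(x) = (4x^3 + 4x^2 + x + 3)·(4x) = x^4 + x^3 + 4x^2 + 2x. This has degree ≥ 4, so divide by f(x) over F_5: x^4 + x^3 + 4x^2 + 2x = (1)·(x^4 + x^3 + 4x + 2) + (4x^2 + 3x + 3). Hence a·b ≡ 4x^2 + 3x + 3 (mod f). (F_5[x]/(f) is a field with 5^4 = 625 elements since f is irreducible of degree 4.)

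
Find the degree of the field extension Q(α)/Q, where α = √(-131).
[Q(α):Q] = 2

[Q(α):Q] equals the degree of the minimal polynomial of α. Here α^2 = -131 and x^2 + 131 is irreducible (d = -131 is squarefree, ≠ 1, hence not a square), so deg(m_α) = 2. Thus [Q(α):Q] = 2.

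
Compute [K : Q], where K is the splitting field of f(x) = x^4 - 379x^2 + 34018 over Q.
[K : Q] = 4

Solving the quadratic in x^2: x^2 = (379 ± √(379^2 - 4·34018))/2 = (379 ± √7569)/2 = (379 ± 87)/2, giving x^2 = 146 or x^2 = 233. So f(x) = (x^2 - 146)(x^2 - 233) and the roots of f are ±√146, ±√233. Hence the splitting field is K = Q(√146, √233). Since 146 and 233 are distinct squarefree integers > 1, their product 34018 is not a perfect square, so √233 ∉ Q(√146). By the tower law [K:Q] = [Q(√146,√233):Q(√146)] · [Q(√146):Q] = 2 · 2 = 4.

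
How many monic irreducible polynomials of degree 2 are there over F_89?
There are 3916 monic irreducible polynomials of degree 2 over F_89

Each element of F_{89^2} that lies in no proper subfield is a root of exactly one monic irreducible of degree 2 over F_89, and each such polynomial has 2 distinct roots in F_{89^2}. By Möbius inversion the count is N_89(2) = (1/2) Σ_{d|2} μ(2/d) · 89^d = (1/2)(μ(2)·89^1 + μ(1)·89^2) = 7832/2 = 3916.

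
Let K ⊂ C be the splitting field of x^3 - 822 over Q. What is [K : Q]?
[K : Q] = 6

The roots of x^3 - 822 are ∛822, ω∛822, ω^2∛822 where ω = e^(2πi/3) is a primitive cube root of unity, so K = Q(∛822, ω). Now [Q(∛822):Q] = 3 (since 822 is not a perfect cube, x^3 - 822 is irreducible) and [Q(ω):Q] = 2. Both 2 and 3 divide [K:Q], and [K:Q] ≤ 3·2 = 6, so [K:Q] = 6. (Equivalently: Q(∛822) ⊂ R but ω ∉ R, so [K : Q(∛822)] = 2.)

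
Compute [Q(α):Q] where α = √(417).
[Q(α):Q] = 2

[Q(α):Q] equals the degree of the minimal polynomial of α. Here α^2 = 417 and x^2 - 417 is irreducible (d = 417 is squarefree, ≠ 1, hence not a square), so deg(m_α) = 2. Thus [Q(α):Q] = 2.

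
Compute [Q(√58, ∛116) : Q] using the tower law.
[Q(√58, ∛116) : Q] = 6

Let L = Q(√58, ∛116). Since Q(√58) ⊂ L and [Q(√58):Q] = 2, the tower law gives 2 | [L:Q]. Likewise Q(∛116) ⊂ L with [Q(∛116):Q] = 3 (because 116 is not a perfect cube), so 3 | [L:Q]. As gcd(2,3) = 1, [L:Q] is divisible by 6. Conversely L is generated over Q by √58 and ∛116, so [L:Q] ≤ 2·3 = 6. Therefore [Q(√58, ∛116) : Q] = 6.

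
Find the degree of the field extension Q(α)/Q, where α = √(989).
[Q(α):Q] = 2

[Q(α):Q] equals the degree of the minimal polynomial of α. Here α^2 = 989 and x^2 - 989 is irreducible (d = 989 is squarefree, ≠ 1, hence not a square), so deg(m_α) = 2. Thus [Q(α):Q] = 2.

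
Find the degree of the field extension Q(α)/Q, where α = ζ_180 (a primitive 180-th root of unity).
[Q(α):Q] = 48

The minimal polynomial of ζ_180 over Q is the 180-th cyclotomic polynomial Φ_180(x), which is irreducible over Q and has degree φ(180) = 48. Hence [Q(α):Q] = φ(180) = 48.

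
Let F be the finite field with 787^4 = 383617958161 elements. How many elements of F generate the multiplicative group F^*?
There are φ(383617958160) = 100191436800 primitive elements

F_q^* is cyclic of order q - 1 = 383617958160. A cyclic group of order m has exactly φ(m) generators. Here m = 383617958160 = 2^4 · 3 · 5 · 131 · 197 · 241 · 257, so the number of primitive elements is φ(383617958160) = 100191436800.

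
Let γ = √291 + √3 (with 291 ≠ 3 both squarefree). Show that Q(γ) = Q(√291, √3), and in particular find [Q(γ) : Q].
[Q(γ) : Q] = 4 (equivalently, Q(γ) = Q(√291, √3))

Obviously Q(γ) ⊆ Q(√291, √3), and [Q(√291, √3):Q] = 4 (since 291, 3 are distinct squarefree integers > 1 with 873 not a perfect square). To show equality we compute the minimal polynomial of γ. From γ = √291 + √3: γ^2 = 291 + 2√(873) + 3 = 294 + 2√(873), so γ^2 - 294 = 2√(873); squaring, (γ^2 - 294)^2 = 4·873, i.e. γ^4 - 588γ^2 + 86436 - 3492 = 0, i.e. γ^4 - 588γ^2 + 82944 = 0. So γ is a root of x^4 - 588x^2 + 82944. This polynomial is irreducible over Q: it has no rational root (each ±√291 ± √3 is irrational), and any factorization into two quadratics over Q would force √(873) ∈ Q (pairing opposite roots) or √291, √3 ∈ Q (other pairings), all impossible. Hence [Q(γ):Q] = 4 = [Q(√291, √3):Q], so Q(γ) = Q(√291, √3).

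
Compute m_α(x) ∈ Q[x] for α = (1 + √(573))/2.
m_α(x) = x^2 - x - 143

From 2α - 1 = √(573), squaring gives (2α - 1)^2 = 573, i.e. 4α^2 - 4α + 1 = 573, so α^2 - α + (1 - 573)/4 = 0. Since 573 ≡ 1 (mod 4), (1 - 573)/4 = -143 ∈ Z. The polynomial x^2 - x - 143 has discriminant 1 - 4·(-143) = 573, which is not a perfect square in Q (d = 573 is squarefree and ≠ 1), so x^2 - x - 143 is irreducible over Q. It is the minimal polynomial of α.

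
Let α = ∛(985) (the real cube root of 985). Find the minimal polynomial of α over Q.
m_α(x) = x^3 - 985

α satisfies α^3 = 985, so x^3 - 985 annihilates α. By the rational root test, a rational root p/q (in lowest terms) of x^3 - 985 would satisfy p^3 = 985 q^3, forcing q = 1 and p^3 = 985; but 985 is not a perfect cube, contradiction. A monic cubic over Q with no rational root is irreducible (any nontrivial factorization would include a linear factor). Hence x^3 - 985 is the minimal polynomial of α, and in particular [Q(α):Q] = 3.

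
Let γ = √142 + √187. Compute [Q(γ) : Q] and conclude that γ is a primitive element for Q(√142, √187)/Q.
[Q(γ) : Q] = 4 (equivalently, Q(γ) = Q(√142, √187))

Obviously Q(γ) ⊆ Q(√142, √187), and [Q(√142, √187):Q] = 4 (since 142, 187 are distinct squarefree integers > 1 with 26554 not a perfect square). To show equality we compute the minimal polynomial of γ. From γ = √142 + √187: γ^2 = 142 + 2√(26554) + 187 = 329 + 2√(26554), so γ^2 - 329 = 2√(26554); squaring, (γ^2 - 329)^2 = 4·26554, i.e. γ^4 - 658γ^2 + 108241 - 106216 = 0, i.e. γ^4 - 658γ^2 + 2025 = 0. So γ is a root of x^4 - 658x^2 + 2025. This polynomial is irreducible over Q: it has no rational root (each ±√142 ± √187 is irrational), and any factorization into two quadratics over Q would force √(26554) ∈ Q (pairing opposite roots) or √142, √187 ∈ Q (other pairings), all impossible. Hence [Q(γ):Q] = 4 = [Q(√142, √187):Q], so Q(γ) = Q(√142, √187).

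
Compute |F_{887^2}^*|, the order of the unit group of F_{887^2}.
|F_{887^2}^*| = 786768

F_{887^2} has 887^2 = 786769 elements; its multiplicative group consists of all nonzero elements, so |F_{887^2}^*| = 786769 - 1 = 786768. (It is cyclic since any finite subgroup of the multiplicative group of a field is cyclic.)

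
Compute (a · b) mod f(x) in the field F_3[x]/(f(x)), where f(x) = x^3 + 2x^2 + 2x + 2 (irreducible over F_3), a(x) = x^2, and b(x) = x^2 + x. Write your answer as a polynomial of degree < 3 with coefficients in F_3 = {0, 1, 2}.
a · b ≡ 2 (mod f(x))

Multiply in F_3[x]: a(x)·b(x) = (x^2)·(x^2 + x) = x^4 + x^3. This has degree ≥ 3, so divide by f(x) over F_3: x^4 + x^3 = (x + 2)·(x^3 + 2x^2 + 2x + 2) + (2). Hence a·b ≡ 2 (mod f). (F_3[x]/(f) is a field with 3^3 = 27 elements since f is irreducible of degree 3.)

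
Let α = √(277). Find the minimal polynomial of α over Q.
m_α(x) = x^2 - 277

α satisfies α^2 - 277 = 0, so x^2 - 277 annihilates α. Since d = 277 is squarefree and ≠ 1, it is not a perfect square in Q, so x^2 - 277 has no rational root and is therefore irreducible over Q (a degree-2 polynomial over a field is irreducible iff it has no root). Hence m_α(x) = x^2 - 277.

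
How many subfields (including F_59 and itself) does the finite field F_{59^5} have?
F_{59^5} has 2 subfields

The subfields of F_{p^n} are exactly the fields F_{p^d} for d | n (each is the fixed field of the unique index-d subgroup of Gal(F_{p^n}/F_p) ≅ Z/nZ). The divisors of n = 5 are {1, 5}, giving 2 subfields: F_{59^1}, F_{59^5}.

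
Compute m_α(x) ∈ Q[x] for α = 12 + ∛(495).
m_α(x) = x^3 - 36x^2 + 432x - 2223

Set β = α - 12 = ∛(495), so β^3 = 495. Then (α - 12)^3 - 495 = 0, i.e. α is a root of g(x) = (x - 12)^3 - 495 = x^3 - 36x^2 + 432x - 2223. Since g(x) = h(x - 12) where h(x) = x^3 - 495, and h is irreducible over Q (because 495 is not a perfect cube, so h has no rational root, and a monic cubic with no rational root is irreducible), g is also irreducible (irreducibility is preserved under the substitution x → x - 12). Hence m_α(x) = x^3 - 36x^2 + 432x - 2223.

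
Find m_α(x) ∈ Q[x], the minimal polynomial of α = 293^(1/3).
m_α(x) = x^3 - 293

α satisfies α^3 = 293, so x^3 - 293 annihilates α. By the rational root test, a rational root p/q (in lowest terms) of x^3 - 293 would satisfy p^3 = 293 q^3, forcing q = 1 and p^3 = 293; but 293 is not a perfect cube, contradiction. A monic cubic over Q with no rational root is irreducible (any nontrivial factorization would include a linear factor). Hence x^3 - 293 is the minimal polynomial of α, and in particular [Q(α):Q] = 3.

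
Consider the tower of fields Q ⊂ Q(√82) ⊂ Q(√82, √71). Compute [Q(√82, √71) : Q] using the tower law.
[Q(√82, √71) : Q] = 4

[Q(√82):Q] = 2 (min poly x^2 - 82, irreducible since 82 is squarefree > 1). For the top step, suppose √71 ∈ Q(√82), say √71 = c + d√82 with c, d ∈ Q. Squaring: 71 = c^2 + 82d^2 + 2cd√82. Since √82 ∉ Q this forces 2cd = 0. If d = 0 then √71 = c ∈ Q, contradicting 71 squarefree > 1. If c = 0 then 71 = 82d^2, so 82·71 = (82d)^2 is a perfect square in Q — but 82·71 = 5822 is not a perfect square (since 82 and 71 are distinct squarefree integers). Contradiction. Hence √71 ∉ Q(√82), so x^2 - 71 stays irreducible over Q(√82) and [Q(√82, √71) : Q(√82)] = 2. By the tower law, [Q(√82, √71) : Q] = 2 · 2 = 4.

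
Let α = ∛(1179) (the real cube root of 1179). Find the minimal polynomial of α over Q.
m_α(x) = x^3 - 1179

α satisfies α^3 = 1179, so x^3 - 1179 annihilates α. By the rational root test, a rational root p/q (in lowest terms) of x^3 - 1179 would satisfy p^3 = 1179 q^3, forcing q = 1 and p^3 = 1179; but 1179 is not a perfect cube, contradiction. A monic cubic over Q with no rational root is irreducible (any nontrivial factorization would include a linear factor). Hence x^3 - 1179 is the minimal polynomial of α, and in particular [Q(α):Q] = 3.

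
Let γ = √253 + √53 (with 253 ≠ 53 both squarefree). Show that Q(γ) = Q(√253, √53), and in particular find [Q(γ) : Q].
[Q(γ) : Q] = 4 (equivalently, Q(γ) = Q(√253, √53))

Obviously Q(γ) ⊆ Q(√253, √53), and [Q(√253, √53):Q] = 4 (since 253, 53 are distinct squarefree integers > 1 with 13409 not a perfect square). To show equality we compute the minimal polynomial of γ. From γ = √253 + √53: γ^2 = 253 + 2√(13409) + 53 = 306 + 2√(13409), so γ^2 - 306 = 2√(13409); squaring, (γ^2 - 306)^2 = 4·13409, i.e. γ^4 - 612γ^2 + 93636 - 53636 = 0, i.e. γ^4 - 612γ^2 + 40000 = 0. So γ is a root of x^4 - 612x^2 + 40000. This polynomial is irreducible over Q: it has no rational root (each ±√253 ± √53 is irrational), and any factorization into two quadratics over Q would force √(13409) ∈ Q (pairing opposite roots) or √253, √53 ∈ Q (other pairings), all impossible. Hence [Q(γ):Q] = 4 = [Q(√253, √53):Q], so Q(γ) = Q(√253, √53).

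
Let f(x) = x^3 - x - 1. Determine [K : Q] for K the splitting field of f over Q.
[K : Q] = 6

By the rational root test, any rational root of the monic integer polynomial f(x) = x^3 - x - 1 must be an integer dividing the constant term -1, i.e. one of ±{1}. Evaluating: f(1) = -1, f(-1) = -1; none is 0, so f has no rational root and is therefore irreducible over Q (a cubic with no linear factor over a field is irreducible). For an irreducible cubic, the Galois group is A_3 or S_3 according as the discriminant disc(f) = -4a^3 - 27b^2 = -4·(-1)^3 - 27·(-1)^2 = -23 is or is not a square in Q. Here disc(f) = -23 is not a perfect square in Q, so the Galois group of f over Q is not contained in A_3 and must be all of S_3. The splitting field has degree |S_3| = 6 over Q, so [K : Q] = 6.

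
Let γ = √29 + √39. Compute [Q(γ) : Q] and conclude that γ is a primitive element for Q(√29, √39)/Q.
[Q(γ) : Q] = 4 (equivalently, Q(γ) = Q(√29, √39))

Obviously Q(γ) ⊆ Q(√29, √39), and [Q(√29, √39):Q] = 4 (since 29, 39 are distinct squarefree integers > 1 with 1131 not a perfect square). To show equality we compute the minimal polynomial of γ. From γ = √29 + √39: γ^2 = 29 + 2√(1131) + 39 = 68 + 2√(1131), so γ^2 - 68 = 2√(1131); squaring, (γ^2 - 68)^2 = 4·1131, i.e. γ^4 - 136γ^2 + 4624 - 4524 = 0, i.e. γ^4 - 136γ^2 + 100 = 0. So γ is a root of x^4 - 136x^2 + 100. This polynomial is irreducible over Q: it has no rational root (each ±√29 ± √39 is irrational), and any factorization into two quadratics over Q would force √(1131) ∈ Q (pairing opposite roots) or √29, √39 ∈ Q (other pairings), all impossible. Hence [Q(γ):Q] = 4 = [Q(√29, √39):Q], so Q(γ) = Q(√29, √39).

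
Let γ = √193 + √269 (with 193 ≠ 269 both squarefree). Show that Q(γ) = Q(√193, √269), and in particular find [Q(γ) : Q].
[Q(γ) : Q] = 4 (equivalently, Q(γ) = Q(√193, √269))

Obviously Q(γ) ⊆ Q(√193, √269), and [Q(√193, √269):Q] = 4 (since 193, 269 are distinct squarefree integers > 1 with 51917 not a perfect square). To show equality we compute the minimal polynomial of γ. From γ = √193 + √269: γ^2 = 193 + 2√(51917) + 269 = 462 + 2√(51917), so γ^2 - 462 = 2√(51917); squaring, (γ^2 - 462)^2 = 4·51917, i.e. γ^4 - 924γ^2 + 213444 - 207668 = 0, i.e. γ^4 - 924γ^2 + 5776 = 0. So γ is a root of x^4 - 924x^2 + 5776. This polynomial is irreducible over Q: it has no rational root (each ±√193 ± √269 is irrational), and any factorization into two quadratics over Q would force √(51917) ∈ Q (pairing opposite roots) or √193, √269 ∈ Q (other pairings), all impossible. Hence [Q(γ):Q] = 4 = [Q(√193, √269):Q], so Q(γ) = Q(√193, √269).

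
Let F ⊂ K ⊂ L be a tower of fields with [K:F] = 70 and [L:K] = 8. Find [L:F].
[L:F] = 560

The tower law says that for any tower of field extensions F ⊂ K ⊂ L with finite degrees, [L:F] = [L:K] · [K:F]. Here this gives [L:F] = 8 · 70 = 560.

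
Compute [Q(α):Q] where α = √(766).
[Q(α):Q] = 2

[Q(α):Q] equals the degree of the minimal polynomial of α. Here α^2 = 766 and x^2 - 766 is irreducible (d = 766 is squarefree, ≠ 1, hence not a square), so deg(m_α) = 2. Thus [Q(α):Q] = 2.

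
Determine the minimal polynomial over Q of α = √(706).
m_α(x) = x^2 - 706

α satisfies α^2 - 706 = 0, so x^2 - 706 annihilates α. Since d = 706 is squarefree and ≠ 1, it is not a perfect square in Q, so x^2 - 706 has no rational root and is therefore irreducible over Q (a degree-2 polynomial over a field is irreducible iff it has no root). Hence m_α(x) = x^2 - 706.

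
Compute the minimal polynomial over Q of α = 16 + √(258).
m_α(x) = x^2 - 32x - 2

From α - 16 = √(258), squaring gives (α - 16)^2 = 258, i.e. α^2 - 32α + 256 = 258, so α^2 - 32α - 2 = 0. The discriminant of x^2 - 32x - 2 is (-32)^2 - 4·(-2) = 1024 + 8 = 1032, and 4·(258) is not a perfect square in Q since 258 is squarefree and ≠ 1. Hence x^2 - 32x - 2 is irreducible over Q and is the minimal polynomial of α.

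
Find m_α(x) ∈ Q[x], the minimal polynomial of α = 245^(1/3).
m_α(x) = x^3 - 245

α satisfies α^3 = 245, so x^3 - 245 annihilates α. By the rational root test, a rational root p/q (in lowest terms) of x^3 - 245 would satisfy p^3 = 245 q^3, forcing q = 1 and p^3 = 245; but 245 is not a perfect cube, contradiction. A monic cubic over Q with no rational root is irreducible (any nontrivial factorization would include a linear factor). Hence x^3 - 245 is the minimal polynomial of α, and in particular [Q(α):Q] = 3.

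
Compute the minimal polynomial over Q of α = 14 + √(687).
m_α(x) = x^2 - 28x - 491

From α - 14 = √(687), squaring gives (α - 14)^2 = 687, i.e. α^2 - 28α + 196 = 687, so α^2 - 28α - 491 = 0. The discriminant of x^2 - 28x - 491 is (-28)^2 - 4·(-491) = 784 + 1964 = 2748, and 4·(687) is not a perfect square in Q since 687 is squarefree and ≠ 1. Hence x^2 - 28x - 491 is irreducible over Q and is the minimal polynomial of α.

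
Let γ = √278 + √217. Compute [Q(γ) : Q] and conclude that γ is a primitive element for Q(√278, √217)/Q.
[Q(γ) : Q] = 4 (equivalently, Q(γ) = Q(√278, √217))

Obviously Q(γ) ⊆ Q(√278, √217), and [Q(√278, √217):Q] = 4 (since 278, 217 are distinct squarefree integers > 1 with 60326 not a perfect square). To show equality we compute the minimal polynomial of γ. From γ = √278 + √217: γ^2 = 278 + 2√(60326) + 217 = 495 + 2√(60326), so γ^2 - 495 = 2√(60326); squaring, (γ^2 - 495)^2 = 4·60326, i.e. γ^4 - 990γ^2 + 245025 - 241304 = 0, i.e. γ^4 - 990γ^2 + 3721 = 0. So γ is a root of x^4 - 990x^2 + 3721. This polynomial is irreducible over Q: it has no rational root (each ±√278 ± √217 is irrational), and any factorization into two quadratics over Q would force √(60326) ∈ Q (pairing opposite roots) or √278, √217 ∈ Q (other pairings), all impossible. Hence [Q(γ):Q] = 4 = [Q(√278, √217):Q], so Q(γ) = Q(√278, √217).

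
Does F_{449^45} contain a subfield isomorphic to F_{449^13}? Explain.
No: F_{449^13} is not a subfield of F_{449^45}

F_{p^m} embeds in F_{p^n} iff m | n. Here 13 ∤ 45 (since 45 = 3·13 + 6 with remainder 6 ≠ 0), so F_{449^13} is not a subfield of F_{449^45}. Equivalently: if it were, the tower law would give 13 = [F_{449^13}:F_449] dividing [F_{449^45}:F_449] = 45, contradiction.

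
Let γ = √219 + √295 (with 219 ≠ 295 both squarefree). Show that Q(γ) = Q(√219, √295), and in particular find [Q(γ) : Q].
[Q(γ) : Q] = 4 (equivalently, Q(γ) = Q(√219, √295))

Obviously Q(γ) ⊆ Q(√219, √295), and [Q(√219, √295):Q] = 4 (since 219, 295 are distinct squarefree integers > 1 with 64605 not a perfect square). To show equality we compute the minimal polynomial of γ. From γ = √219 + √295: γ^2 = 219 + 2√(64605) + 295 = 514 + 2√(64605), so γ^2 - 514 = 2√(64605); squaring, (γ^2 - 514)^2 = 4·64605, i.e. γ^4 - 1028γ^2 + 264196 - 258420 = 0, i.e. γ^4 - 1028γ^2 + 5776 = 0. So γ is a root of x^4 - 1028x^2 + 5776. This polynomial is irreducible over Q: it has no rational root (each ±√219 ± √295 is irrational), and any factorization into two quadratics over Q would force √(64605) ∈ Q (pairing opposite roots) or √219, √295 ∈ Q (other pairings), all impossible. Hence [Q(γ):Q] = 4 = [Q(√219, √295):Q], so Q(γ) = Q(√219, √295).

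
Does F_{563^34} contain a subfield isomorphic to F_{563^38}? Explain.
No: F_{563^38} is not a subfield of F_{563^34}

F_{p^m} embeds in F_{p^n} iff m | n. Here 38 ∤ 34 (since 34 = 0·38 + 34 with remainder 34 ≠ 0), so F_{563^38} is not a subfield of F_{563^34}. Equivalently: if it were, the tower law would give 38 = [F_{563^38}:F_563] dividing [F_{563^34}:F_563] = 34, contradiction.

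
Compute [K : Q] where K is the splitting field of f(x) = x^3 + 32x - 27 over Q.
[K : Q] = 6

By the rational root test, any rational root of the monic integer polynomial f(x) = x^3 + 32x - 27 must be an integer dividing the constant term -27, i.e. one of ±{1, 3, 9, 27}. Evaluating: f(1) = 6, f(-1) = -60, f(3) = 96, f(-3) = -150, f(9) = 990, f(-9) = -1044, f(27) = 20520, f(-27) = -20574; none is 0, so f has no rational root and is therefore irreducible over Q (a cubic with no linear factor over a field is irreducible). For an irreducible cubic, the Galois group is A_3 or S_3 according as the discriminant disc(f) = -4a^3 - 27b^2 = -4·(32)^3 - 27·(-27)^2 = -150755 is or is not a square in Q. Here disc(f) = -150755 is not a perfect square in Q, so the Galois group of f over Q is not contained in A_3 and must be all of S_3. The splitting field has degree |S_3| = 6 over Q, so [K : Q] = 6.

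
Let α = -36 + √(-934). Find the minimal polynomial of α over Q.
m_α(x) = x^2 + 72x + 2230

From α + 36 = √(-934), squaring gives (α + 36)^2 = -934, i.e. α^2 + 72α + 1296 = -934, so α^2 + 72α + 2230 = 0. The discriminant of x^2 + 72x + 2230 is (72)^2 - 4·(2230) = 5184 - 8920 = -3736, and 4·(-934) is not a perfect square in Q since -934 is squarefree and ≠ 1. Hence x^2 + 72x + 2230 is irreducible over Q and is the minimal polynomial of α.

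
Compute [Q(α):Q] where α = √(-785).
[Q(α):Q] = 2

[Q(α):Q] equals the degree of the minimal polynomial of α. Here α^2 = -785 and x^2 + 785 is irreducible (d = -785 is squarefree, ≠ 1, hence not a square), so deg(m_α) = 2. Thus [Q(α):Q] = 2.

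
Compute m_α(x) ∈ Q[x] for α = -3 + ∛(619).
m_α(x) = x^3 + 9x^2 + 27x - 592

Set β = α + 3 = ∛(619), so β^3 = 619. Then (α + 3)^3 - 619 = 0, i.e. α is a root of g(x) = (x + 3)^3 - 619 = x^3 + 9x^2 + 27x - 592. Since g(x) = h(x + 3) where h(x) = x^3 - 619, and h is irreducible over Q (because 619 is not a perfect cube, so h has no rational root, and a monic cubic with no rational root is irreducible), g is also irreducible (irreducibility is preserved under the substitution x → x + 3). Hence m_α(x) = x^3 + 9x^2 + 27x - 592.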